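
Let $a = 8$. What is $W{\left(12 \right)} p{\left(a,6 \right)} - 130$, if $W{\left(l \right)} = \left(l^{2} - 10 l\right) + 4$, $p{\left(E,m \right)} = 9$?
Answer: $122$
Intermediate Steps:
$W{\left(l \right)} = 4 + l^{2} - 10 l$
$W{\left(12 \right)} p{\left(a,6 \right)} - 130 = \left(4 + 12^{2} - 120\right) 9 - 130 = \left(4 + 144 - 120\right) 9 - 130 = 28 \cdot 9 - 130 = 252 - 130 = 122$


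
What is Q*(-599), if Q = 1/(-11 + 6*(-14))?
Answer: 599/95 ≈ 6.3053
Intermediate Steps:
Q = -1/95 (Q = 1/(-11 - 84) = 1/(-95) = -1/95 ≈ -0.010526)
Q*(-599) = -1/95*(-599) = 599/95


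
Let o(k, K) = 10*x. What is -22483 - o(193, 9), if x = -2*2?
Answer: -22443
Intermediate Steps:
x = -4
o(k, K) = -40 (o(k, K) = 10*(-4) = -40)
-22483 - o(193, 9) = -22483 - 1*(-40) = -22483 + 40 = -22443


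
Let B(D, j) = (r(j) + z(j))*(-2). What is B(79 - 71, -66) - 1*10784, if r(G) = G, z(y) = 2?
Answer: -10656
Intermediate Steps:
B(D, j) = -4 - 2*j (B(D, j) = (j + 2)*(-2) = (2 + j)*(-2) = -4 - 2*j)
B(79 - 71, -66) - 1*10784 = (-4 - 2*(-66)) - 1*10784 = (-4 + 132) - 10784 = 128 - 10784 = -10656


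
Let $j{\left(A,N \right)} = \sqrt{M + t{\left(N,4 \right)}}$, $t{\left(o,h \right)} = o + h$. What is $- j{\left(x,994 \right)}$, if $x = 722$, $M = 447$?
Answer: $- 17 \sqrt{5} \approx -38.013$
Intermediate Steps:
$t{\left(o,h \right)} = h + o$
$j{\left(A,N \right)} = \sqrt{451 + N}$ ($j{\left(A,N \right)} = \sqrt{447 + \left(4 + N\right)} = \sqrt{451 + N}$)
$- j{\left(x,994 \right)} = - \sqrt{451 + 994} = - \sqrt{1445} = - 17 \sqrt{5}$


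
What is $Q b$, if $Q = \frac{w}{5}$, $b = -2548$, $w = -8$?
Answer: $\frac{20384}{5} \approx 4076.8$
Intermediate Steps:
$Q = - \frac{8}{5} \approx -1.6$
$Q b = \left(- \frac{8}{5}\right) \left(-2548\right) = \frac{20384}{5}$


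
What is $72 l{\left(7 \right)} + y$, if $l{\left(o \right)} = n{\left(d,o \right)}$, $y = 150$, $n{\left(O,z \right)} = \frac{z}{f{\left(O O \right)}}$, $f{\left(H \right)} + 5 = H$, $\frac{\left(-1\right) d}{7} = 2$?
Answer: $\frac{29154}{191} \approx 152.64$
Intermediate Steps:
$d = -14$ ($d = \left(-7\right) 2 = -14$)
$f{\left(H \right)} = -5 + H$
$n{\left(O,z \right)} = \frac{z}{-5 + O^{2}}$ ($n{\left(O,z \right)} = \frac{z}{-5 + O O} = \frac{z}{-5 + O^{2}}$)
$l{\left(o \right)} = \frac{o}{191}$ ($l{\left(o \right)} = \frac{o}{-5 + \left(-14\right)^{2}} = \frac{o}{-5 + 196} = \frac{o}{191}$)
$72 l{\left(7 \right)} + y = 72 \cdot \frac{1}{191} \cdot 7 + 150 = 72 \cdot \frac{7}{191} + 150 = \frac{504}{191} + 150 = \frac{29154}{191}$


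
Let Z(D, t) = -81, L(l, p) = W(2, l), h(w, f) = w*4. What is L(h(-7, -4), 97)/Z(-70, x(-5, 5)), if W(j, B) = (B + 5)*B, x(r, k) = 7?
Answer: -644/81 ≈ -7.9506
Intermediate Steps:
h(w, f) = 4*w
W(j, B) = B*(5 + B) (W(j, B) = (5 + B)*B = B*(5 + B))
L(l, p) = l*(5 + l)
L(h(-7, -4), 97)/Z(-70, x(-5, 5)) = ((4*(-7))*(5 + 4*(-7)))/(-81) = -28*(5 - 28)*(-1/81) = -28*(-23)*(-1/81) = 644*(-1/81) = -644/81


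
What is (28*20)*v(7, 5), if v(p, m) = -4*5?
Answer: -11200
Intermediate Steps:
v(p, m) = -20
(28*20)*v(7, 5) = (28*20)*(-20) = 560*(-20) = -11200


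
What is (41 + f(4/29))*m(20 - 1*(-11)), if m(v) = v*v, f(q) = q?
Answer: 1146473/29 ≈ 39534.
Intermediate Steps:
m(v) = v²
(41 + f(4/29))*m(20 - 1*(-11)) = (41 + 4/29)*(20 - 1*(-11))² = (41 + 4*(1/29))*(20 + 11)² = (41 + 4/29)*31² = (1193/29)*961 = 1146473/29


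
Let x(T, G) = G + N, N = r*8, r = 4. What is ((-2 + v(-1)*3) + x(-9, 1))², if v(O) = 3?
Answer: 1600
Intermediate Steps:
N = 32 (N = 4*8 = 32)
x(T, G) = 32 + G (x(T, G) = G + 32 = 32 + G)
((-2 + v(-1)*3) + x(-9, 1))² = ((-2 + 3*3) + (32 + 1))² = ((-2 + 9) + 33)² = (7 + 33)² = 40² = 1600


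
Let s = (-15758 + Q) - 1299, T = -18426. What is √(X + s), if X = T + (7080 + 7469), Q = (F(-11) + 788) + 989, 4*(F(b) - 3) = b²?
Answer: I*√76495/2 ≈ 138.29*I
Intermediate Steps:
F(b) = 3 + b²/4
Q = 7241/4 (Q = ((3 + (¼)*(-11)²) + 788) + 989 = ((3 + (¼)*121) + 788) + 989 = ((3 + 121/4) + 788) + 989 = (133/4 + 788) + 989 = 3285/4 + 989 = 7241/4 ≈ 1810.3)
X = -3877 (X = -18426 + (7080 + 7469) = -18426 + 14549 = -3877)
s = -60987/4 (s = (-15758 + 7241/4) - 1299 = -55791/4 - 1299 = -60987/4 ≈ -15247.)
√(X + s) = √(-3877 - 60987/4) = √(-76495/4) = I*√76495/2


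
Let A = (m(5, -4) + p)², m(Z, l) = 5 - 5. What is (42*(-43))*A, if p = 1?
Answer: -1806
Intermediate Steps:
m(Z, l) = 0
A = 1 (A = (0 + 1)² = 1² = 1)
(42*(-43))*A = (42*(-43))*1 = -1806*1 = -1806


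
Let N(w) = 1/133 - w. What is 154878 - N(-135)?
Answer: 20580818/133 ≈ 1.5474e+5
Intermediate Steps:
N(w) = 1/133 - w
154878 - N(-135) = 154878 - (1/133 - 1*(-135)) = 154878 - (1/133 + 135) = 154878 - 1*17956/133 = 154878 - 17956/133 = 20580818/133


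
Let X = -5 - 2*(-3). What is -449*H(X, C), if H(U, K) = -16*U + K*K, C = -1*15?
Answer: -93841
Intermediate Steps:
C = -15
X = 1 (X = -5 + 6 = 1)
H(U, K) = K² - 16*U (H(U, K) = -16*U + K² = K² - 16*U)
-449*H(X, C) = -449*((-15)² - 16*1) = -449*(225 - 16) = -449*209 = -93841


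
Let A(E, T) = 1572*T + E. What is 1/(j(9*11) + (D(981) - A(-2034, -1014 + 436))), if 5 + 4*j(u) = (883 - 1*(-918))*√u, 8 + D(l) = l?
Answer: 7292974/6648273162335 - 10806*√11/6648273162335 ≈ 1.0916e-6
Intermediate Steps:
A(E, T) = E + 1572*T
D(l) = -8 + l
j(u) = -5/4 + 1801*√u/4 (j(u) = -5/4 + ((883 - 1*(-918))*√u)/4 = -5/4 + ((883 + 918)*√u)/4 = -5/4 + (1801*√u)/4 = -5/4 + 1801*√u/4)
1/(j(9*11) + (D(981) - A(-2034, -1014 + 436))) = 1/((-5/4 + 1801*√(9*11)/4) + ((-8 + 981) - (-2034 + 1572*(-1014 + 436)))) = 1/((-5/4 + 1801*√99/4) + (973 - (-2034 + 1572*(-578)))) = 1/((-5/4 + 1801*(3*√11)/4) + (973 - (-2034 - 908616))) = 1/((-5/4 + 5403*√11/4) + (973 - 1*(-910650))) = 1/((-5/4 + 5403*√11/4) + (973 + 910650)) = 1/((-5/4 + 5403*√11/4) + 911623) = 1/(3646487/4 + 5403*√11/4)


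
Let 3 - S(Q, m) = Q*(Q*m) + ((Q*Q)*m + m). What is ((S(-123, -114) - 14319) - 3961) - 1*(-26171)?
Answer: 3457420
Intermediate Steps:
S(Q, m) = 3 - m - 2*m*Q² (S(Q, m) = 3 - (Q*(Q*m) + ((Q*Q)*m + m)) = 3 - (m*Q² + (Q²*m + m)) = 3 - (m*Q² + (m*Q² + m)) = 3 - (m*Q² + (m + m*Q²)) = 3 - (m + 2*m*Q²) = 3 + (-m - 2*m*Q²) = 3 - m - 2*m*Q²)
((S(-123, -114) - 14319) - 3961) - 1*(-26171) = (((3 - 1*(-114) - 2*(-114)*(-123)²) - 14319) - 3961) - 1*(-26171) = (((3 + 114 - 2*(-114)*15129) - 14319) - 3961) + 26171 = (((3 + 114 + 3449412) - 14319) - 3961) + 26171 = ((3449529 - 14319) - 3961) + 26171 = (3435210 - 3961) + 26171 = 3431249 + 26171 = 3457420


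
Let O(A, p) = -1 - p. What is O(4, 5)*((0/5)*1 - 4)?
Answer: 24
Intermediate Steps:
O(4, 5)*((0/5)*1 - 4) = (-1 - 1*5)*((0/5)*1 - 4) = (-1 - 5)*((0*(⅕))*1 - 4) = -6*(0*1 - 4) = -6*(0 - 4) = -6*(-4) = 24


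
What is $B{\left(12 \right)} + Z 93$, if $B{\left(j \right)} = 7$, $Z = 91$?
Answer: $8470$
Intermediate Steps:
$B{\left(12 \right)} + Z 93 = 7 + 91 \cdot 93 = 7 + 8463 = 8470$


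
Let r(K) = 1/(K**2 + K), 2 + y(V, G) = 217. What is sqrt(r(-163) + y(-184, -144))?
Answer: sqrt(1850796866)/2934 ≈ 14.663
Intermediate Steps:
y(V, G) = 215 (y(V, G) = -2 + 217 = 215)
r(K) = 1/(K + K**2)
sqrt(r(-163) + y(-184, -144)) = sqrt(1/((-163)*(1 - 163)) + 215) = sqrt(-1/163/(-162) + 215) = sqrt(-1/163*(-1/162) + 215) = sqrt(1/26406 + 215) = sqrt(5677291/26406) = sqrt(1850796866)/2934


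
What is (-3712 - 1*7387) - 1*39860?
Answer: -50959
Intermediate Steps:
(-3712 - 1*7387) - 1*39860 = (-3712 - 7387) - 39860 = -11099 - 39860 = -50959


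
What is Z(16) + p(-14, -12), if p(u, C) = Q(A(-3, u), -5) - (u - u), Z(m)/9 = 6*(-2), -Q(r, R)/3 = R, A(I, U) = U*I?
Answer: -93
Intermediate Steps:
A(I, U) = I*U
Q(r, R) = -3*R
Z(m) = -108 (Z(m) = 9*(6*(-2)) = 9*(-12) = -108)
p(u, C) = 15 (p(u, C) = -3*(-5) - (u - u) = 15 - 1*0 = 15 + 0 = 15)
Z(16) + p(-14, -12) = -108 + 15 = -93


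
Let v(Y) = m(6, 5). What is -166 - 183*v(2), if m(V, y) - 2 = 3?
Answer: -1081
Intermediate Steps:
m(V, y) = 5 (m(V, y) = 2 + 3 = 5)
v(Y) = 5
-166 - 183*v(2) = -166 - 183*5 = -166 - 915 = -1081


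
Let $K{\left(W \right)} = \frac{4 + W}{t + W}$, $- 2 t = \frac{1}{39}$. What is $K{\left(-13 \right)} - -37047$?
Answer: $\frac{37603407}{1015} \approx 37048.0$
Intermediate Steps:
$t = - \frac{1}{78}$ ($t = - \frac{1}{2 \cdot 39} = \left(- \frac{1}{2}\right) \frac{1}{39} = - \frac{1}{78} \approx -0.012821$)
$K{\left(W \right)} = \frac{4 + W}{- \frac{1}{78} + W}$
$K{\left(-13 \right)} - -37047 = \frac{78 \left(4 - 13\right)}{-1 + 78 \left(-13\right)} - -37047 = 78 \frac{1}{-1 - 1014} \left(-9\right) + 37047 = 78 \frac{1}{-1015} \left(-9\right) + 37047 = 78 \left(- \frac{1}{1015}\right) \left(-9\right) + 37047 = \frac{702}{1015} + 37047 = \frac{37603407}{1015}$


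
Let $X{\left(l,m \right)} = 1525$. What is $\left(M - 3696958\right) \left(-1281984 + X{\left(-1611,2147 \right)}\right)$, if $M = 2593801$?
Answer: $1412547309063$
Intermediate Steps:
$\left(M - 3696958\right) \left(-1281984 + X{\left(-1611,2147 \right)}\right) = \left(2593801 - 3696958\right) \left(-1281984 + 1525\right) = \left(-1103157\right) \left(-1280459\right) = 1412547309063$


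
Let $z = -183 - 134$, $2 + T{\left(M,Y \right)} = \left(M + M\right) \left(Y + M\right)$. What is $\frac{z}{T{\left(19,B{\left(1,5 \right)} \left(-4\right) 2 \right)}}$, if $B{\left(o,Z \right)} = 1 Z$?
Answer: $\frac{317}{800} \approx 0.39625$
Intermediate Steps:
$B{\left(o,Z \right)} = Z$
$T{\left(M,Y \right)} = -2 + 2 M \left(M + Y\right)$ ($T{\left(M,Y \right)} = -2 + \left(M + M\right) \left(Y + M\right) = -2 + 2 M \left(M + Y\right)$)
$z = -317$ ($z = -183 - 134 = -317$)
$\frac{z}{T{\left(19,B{\left(1,5 \right)} \left(-4\right) 2 \right)}} = - \frac{317}{-2 + 2 \cdot 19^{2} + 2 \cdot 19 \cdot 5 \left(-4\right) 2} = - \frac{317}{-2 + 2 \cdot 361 + 2 \cdot 19 \left(\left(-20\right) 2\right)} = - \frac{317}{-2 + 722 + 2 \cdot 19 \left(-40\right)} = - \frac{317}{-2 + 722 - 1520} = - \frac{317}{-800} = \left(-317\right) \left(- \frac{1}{800}\right) = \frac{317}{800}$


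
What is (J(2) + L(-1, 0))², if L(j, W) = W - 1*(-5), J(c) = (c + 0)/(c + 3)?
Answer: 729/25 ≈ 29.160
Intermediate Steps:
J(c) = c/(3 + c)
L(j, W) = 5 + W (L(j, W) = W + 5 = 5 + W)
(J(2) + L(-1, 0))² = (2/(3 + 2) + (5 + 0))² = (2/5 + 5)² = (2*(⅕) + 5)² = (⅖ + 5)² = (27/5)² = 729/25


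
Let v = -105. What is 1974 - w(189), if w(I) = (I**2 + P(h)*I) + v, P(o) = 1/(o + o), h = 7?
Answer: -67311/2 ≈ -33656.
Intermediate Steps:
P(o) = 1/(2*o)
w(I) = -105 + I**2 + I/14 (w(I) = (I**2 + ((1/2)/7)*I) - 105 = (I**2 + ((1/2)*(1/7))*I) - 105 = (I**2 + I/14) - 105 = -105 + I**2 + I/14)
1974 - w(189) = 1974 - (-105 + 189**2 + (1/14)*189) = 1974 - (-105 + 35721 + 27/2) = 1974 - 1*71259/2 = 1974 - 71259/2 = -67311/2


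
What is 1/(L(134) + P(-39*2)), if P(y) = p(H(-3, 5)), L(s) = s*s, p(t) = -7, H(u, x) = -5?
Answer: 1/17949 ≈ 5.5713e-5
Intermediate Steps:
L(s) = s²
P(y) = -7
1/(L(134) + P(-39*2)) = 1/(134² - 7) = 1/(17956 - 7) = 1/17949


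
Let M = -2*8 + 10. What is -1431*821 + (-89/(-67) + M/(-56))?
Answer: -2204017783/1876 ≈ -1.1749e+6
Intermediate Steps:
M = -6 (M = -16 + 10 = -6)
-1431*821 + (-89/(-67) + M/(-56)) = -1431*821 + (-89/(-67) - 6/(-56)) = -1174851 + (-89*(-1/67) - 6*(-1/56)) = -1174851 + (89/67 + 3/28) = -1174851 + 2693/1876 = -2204017783/1876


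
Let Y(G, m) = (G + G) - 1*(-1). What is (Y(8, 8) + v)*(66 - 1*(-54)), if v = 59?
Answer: 9120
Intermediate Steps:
Y(G, m) = 1 + 2*G (Y(G, m) = 2*G + 1 = 1 + 2*G)
(Y(8, 8) + v)*(66 - 1*(-54)) = ((1 + 2*8) + 59)*(66 - 1*(-54)) = ((1 + 16) + 59)*(66 + 54) = (17 + 59)*120 = 76*120 = 9120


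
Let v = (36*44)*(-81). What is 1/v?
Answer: -1/128304 ≈ -7.7940e-6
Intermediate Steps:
v = -128304 (v = 1584*(-81) = -128304)
1/v = 1/(-128304) = -1/128304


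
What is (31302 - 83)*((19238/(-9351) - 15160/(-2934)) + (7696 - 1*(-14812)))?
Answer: 357059258310190/508071 ≈ 7.0277e+8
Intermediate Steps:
(31302 - 83)*((19238/(-9351) - 15160/(-2934)) + (7696 - 1*(-14812))) = 31219*((19238*(-1/9351) - 15160*(-1/2934)) + (7696 + 14812)) = 31219*((-19238/9351 + 7580/1467) + 22508) = 31219*(1579942/508071 + 22508) = 31219*(11437242010/508071) = 357059258310190/508071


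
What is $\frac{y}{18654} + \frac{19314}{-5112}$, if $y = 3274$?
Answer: $- \frac{9542963}{2648868} \approx -3.6027$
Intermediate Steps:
$\frac{y}{18654} + \frac{19314}{-5112} = \frac{3274}{18654} + \frac{19314}{-5112} = 3274 \cdot \frac{1}{18654} + 19314 \left(- \frac{1}{5112}\right) = \frac{1637}{9327} - \frac{1073}{284} = - \frac{9542963}{2648868}$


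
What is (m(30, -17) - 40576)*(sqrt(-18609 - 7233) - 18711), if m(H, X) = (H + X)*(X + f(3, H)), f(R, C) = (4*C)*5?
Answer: 617406867 - 32997*I*sqrt(25842) ≈ 6.1741e+8 - 5.3044e+6*I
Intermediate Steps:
f(R, C) = 20*C
m(H, X) = (H + X)*(X + 20*H)
(m(30, -17) - 40576)*(sqrt(-18609 - 7233) - 18711) = (((-17)**2 + 20*30**2 + 21*30*(-17)) - 40576)*(sqrt(-18609 - 7233) - 18711) = ((289 + 20*900 - 10710) - 40576)*(sqrt(-25842) - 18711) = ((289 + 18000 - 10710) - 40576)*(I*sqrt(25842) - 18711) = (7579 - 40576)*(-18711 + I*sqrt(25842)) = -32997*(-18711 + I*sqrt(25842)) = 617406867 - 32997*I*sqrt(25842)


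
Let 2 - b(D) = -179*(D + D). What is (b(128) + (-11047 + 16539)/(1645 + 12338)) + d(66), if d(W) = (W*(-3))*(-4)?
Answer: 651864986/13983 ≈ 46618.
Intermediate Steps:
d(W) = 12*W (d(W) = -3*W*(-4) = 12*W)
b(D) = 2 + 358*D (b(D) = 2 - (-179)*(D + D) = 2 - (-179)*2*D = 2 - (-358)*D = 2 + 358*D)
(b(128) + (-11047 + 16539)/(1645 + 12338)) + d(66) = ((2 + 358*128) + (-11047 + 16539)/(1645 + 12338)) + 12*66 = ((2 + 45824) + 5492/13983) + 792 = (45826 + 5492*(1/13983)) + 792 = (45826 + 5492/13983) + 792 = 640790450/13983 + 792 = 651864986/13983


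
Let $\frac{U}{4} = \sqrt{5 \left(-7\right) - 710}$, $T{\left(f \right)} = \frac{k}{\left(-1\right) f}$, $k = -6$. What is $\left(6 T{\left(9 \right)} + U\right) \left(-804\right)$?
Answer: $-3216 - 3216 i \sqrt{745} \approx -3216.0 - 87780.0 i$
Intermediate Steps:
$T{\left(f \right)} = \frac{6}{f}$ ($T{\left(f \right)} = - \frac{6}{\left(-1\right) f} = - 6 \left(- \frac{1}{f}\right) = \frac{6}{f}$)
$U = 4 i \sqrt{745}$ ($U = 4 \sqrt{5 \left(-7\right) - 710} = 4 \sqrt{-35 - 710} = 4 \sqrt{-745} = 4 i \sqrt{745} \approx 109.18 i$)
$\left(6 T{\left(9 \right)} + U\right) \left(-804\right) = \left(6 \cdot \frac{6}{9} + 4 i \sqrt{745}\right) \left(-804\right) = \left(6 \cdot 6 \cdot \frac{1}{9} + 4 i \sqrt{745}\right) \left(-804\right) = \left(6 \cdot \frac{2}{3} + 4 i \sqrt{745}\right) \left(-804\right) = \left(4 + 4 i \sqrt{745}\right) \left(-804\right) = -3216 - 3216 i \sqrt{745}$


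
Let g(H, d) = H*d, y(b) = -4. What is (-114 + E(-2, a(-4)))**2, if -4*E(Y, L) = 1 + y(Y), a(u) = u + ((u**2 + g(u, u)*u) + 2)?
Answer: 205209/16 ≈ 12826.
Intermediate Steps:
a(u) = 2 + u + u**2 + u**3 (a(u) = u + ((u**2 + (u*u)*u) + 2) = u + ((u**2 + u**2*u) + 2) = u + ((u**2 + u**3) + 2) = u + (2 + u**2 + u**3) = 2 + u + u**2 + u**3)
E(Y, L) = 3/4 (E(Y, L) = -(1 - 4)/4 = -1/4*(-3) = 3/4)
(-114 + E(-2, a(-4)))**2 = (-114 + 3/4)**2 = (-453/4)**2 = 205209/16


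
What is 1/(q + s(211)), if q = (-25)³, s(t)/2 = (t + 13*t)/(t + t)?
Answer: -1/15611 ≈ -6.4057e-5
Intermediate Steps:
s(t) = 14 (s(t) = 2*((t + 13*t)/(t + t)) = 2*((14*t)/((2*t))) = 2*((14*t)*(1/(2*t))) = 2*7 = 14)
q = -15625
1/(q + s(211)) = 1/(-15625 + 14) = 1/(-15611) = -1/15611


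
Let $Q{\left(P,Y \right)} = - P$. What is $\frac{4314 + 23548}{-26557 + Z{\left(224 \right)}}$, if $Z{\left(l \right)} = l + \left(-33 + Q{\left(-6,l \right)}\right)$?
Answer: $- \frac{13931}{13180} \approx -1.057$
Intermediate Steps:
$Z{\left(l \right)} = -27 + l$ ($Z{\left(l \right)} = l - 27 = -27 + l$)
$\frac{4314 + 23548}{-26557 + Z{\left(224 \right)}} = \frac{4314 + 23548}{-26557 + \left(-27 + 224\right)} = \frac{27862}{-26557 + 197} = \frac{27862}{-26360} = 27862 \left(- \frac{1}{26360}\right) = - \frac{13931}{13180}$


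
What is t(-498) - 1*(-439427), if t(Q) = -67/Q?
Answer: 218834713/498 ≈ 4.3943e+5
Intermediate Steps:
t(-498) - 1*(-439427) = -67/(-498) - 1*(-439427) = -67*(-1/498) + 439427 = 67/498 + 439427 = 218834713/498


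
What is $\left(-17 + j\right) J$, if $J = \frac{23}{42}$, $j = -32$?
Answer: $- \frac{161}{6} \approx -26.833$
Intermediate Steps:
$J = \frac{23}{42}$ ($J = 23 \cdot \frac{1}{42} = \frac{23}{42} \approx 0.54762$)
$\left(-17 + j\right) J = \left(-17 - 32\right) \frac{23}{42} = \left(-49\right) \frac{23}{42} = - \frac{161}{6}$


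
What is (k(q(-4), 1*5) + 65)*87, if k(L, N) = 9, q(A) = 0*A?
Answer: 6438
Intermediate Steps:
q(A) = 0
(k(q(-4), 1*5) + 65)*87 = (9 + 65)*87 = 74*87 = 6438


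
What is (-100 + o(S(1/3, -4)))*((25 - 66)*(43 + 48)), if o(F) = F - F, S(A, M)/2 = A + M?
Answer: 373100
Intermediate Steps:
S(A, M) = 2*A + 2*M (S(A, M) = 2*(A + M) = 2*A + 2*M)
o(F) = 0
(-100 + o(S(1/3, -4)))*((25 - 66)*(43 + 48)) = (-100 + 0)*((25 - 66)*(43 + 48)) = -(-4100)*91 = -100*(-3731) = 373100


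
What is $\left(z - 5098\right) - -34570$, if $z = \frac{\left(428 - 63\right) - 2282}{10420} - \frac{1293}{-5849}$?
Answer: $\frac{1796219866287}{60946580} \approx 29472.0$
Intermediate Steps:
$z = \frac{2260527}{60946580}$ ($z = \left(365 - 2282\right) \frac{1}{10420} - - \frac{1293}{5849} = \left(-1917\right) \frac{1}{10420} + \frac{1293}{5849} = - \frac{1917}{10420} + \frac{1293}{5849} = \frac{2260527}{60946580} \approx 0.03709$)
$\left(z - 5098\right) - -34570 = \left(\frac{2260527}{60946580} - 5098\right) - -34570 = \left(\frac{2260527}{60946580} - 5098\right) + 34570 = - \frac{310703404313}{60946580} + 34570 = \frac{1796219866287}{60946580}$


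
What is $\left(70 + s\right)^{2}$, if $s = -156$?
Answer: $7396$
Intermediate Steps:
$\left(70 + s\right)^{2} = \left(70 - 156\right)^{2} = \left(-86\right)^{2} = 7396$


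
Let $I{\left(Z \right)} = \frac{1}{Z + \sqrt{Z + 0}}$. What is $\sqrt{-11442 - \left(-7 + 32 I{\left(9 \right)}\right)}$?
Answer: $\frac{i \sqrt{102939}}{3} \approx 106.95 i$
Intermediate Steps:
$I{\left(Z \right)} = \frac{1}{Z + \sqrt{Z}}$
$\sqrt{-11442 - \left(-7 + 32 I{\left(9 \right)}\right)} = \sqrt{-11442 + \left(7 - \frac{32}{9 + \sqrt{9}}\right)} = \sqrt{-11442 + \left(7 - \frac{32}{9 + 3}\right)} = \sqrt{-11442 + \left(7 - \frac{32}{12}\right)} = \sqrt{-11442 + \left(7 - \frac{8}{3}\right)} = \sqrt{-11442 + \frac{13}{3}} = \sqrt{- \frac{34313}{3}} = \frac{i \sqrt{102939}}{3}$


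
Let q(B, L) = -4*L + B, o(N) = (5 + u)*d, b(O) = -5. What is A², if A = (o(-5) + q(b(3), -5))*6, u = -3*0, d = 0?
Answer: 8100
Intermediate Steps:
u = 0
o(N) = 0 (o(N) = (5 + 0)*0 = 5*0 = 0)
q(B, L) = B - 4*L
A = 90 (A = (0 + (-5 - 4*(-5)))*6 = (0 + (-5 + 20))*6 = (0 + 15)*6 = 15*6 = 90)
A² = 90² = 8100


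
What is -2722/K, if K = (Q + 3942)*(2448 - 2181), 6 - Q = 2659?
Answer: -2722/344163 ≈ -0.0079090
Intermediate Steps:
Q = -2653 (Q = 6 - 1*2659 = 6 - 2659 = -2653)
K = 344163 (K = (-2653 + 3942)*(2448 - 2181) = 1289*267 = 344163)
-2722/K = -2722/344163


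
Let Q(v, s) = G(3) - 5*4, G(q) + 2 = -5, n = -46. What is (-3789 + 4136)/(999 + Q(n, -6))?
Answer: 347/972 ≈ 0.35700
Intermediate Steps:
G(q) = -7 (G(q) = -2 - 5 = -7)
Q(v, s) = -27 (Q(v, s) = -7 - 5*4 = -7 - 20 = -27)
(-3789 + 4136)/(999 + Q(n, -6)) = (-3789 + 4136)/(999 - 27) = 347/972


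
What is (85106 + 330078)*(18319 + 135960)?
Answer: 64054172336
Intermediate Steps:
(85106 + 330078)*(18319 + 135960) = 415184*154279 = 64054172336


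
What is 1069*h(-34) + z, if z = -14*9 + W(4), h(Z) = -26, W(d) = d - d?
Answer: -27920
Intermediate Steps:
W(d) = 0
z = -126 (z = -14*9 + 0 = -126 + 0 = -126)
1069*h(-34) + z = 1069*(-26) - 126 = -27794 - 126 = -27920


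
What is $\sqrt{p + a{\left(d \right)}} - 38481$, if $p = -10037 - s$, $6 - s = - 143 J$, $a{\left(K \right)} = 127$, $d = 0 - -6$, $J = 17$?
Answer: $-38481 + i \sqrt{12347} \approx -38481.0 + 111.12 i$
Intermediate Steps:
$d = 6$ ($d = 0 + 6 = 6$)
$s = 2437$ ($s = 6 - \left(-143\right) 17 = 6 - -2431 = 6 + 2431 = 2437$)
$p = -12474$ ($p = -10037 - 2437 = -12474$)
$\sqrt{p + a{\left(d \right)}} - 38481 = \sqrt{-12474 + 127} - 38481 = \sqrt{-12347} - 38481 = i \sqrt{12347} - 38481 = -38481 + i \sqrt{12347}$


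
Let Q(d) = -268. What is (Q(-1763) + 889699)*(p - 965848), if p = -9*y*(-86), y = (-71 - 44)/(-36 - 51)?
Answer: -24886210004382/29 ≈ -8.5815e+11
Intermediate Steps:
y = 115/87 (y = -115/(-87) = -115*(-1/87) = 115/87 ≈ 1.3218)
p = 29670/29 (p = -9*115/87*(-86) = -345/29*(-86) = 29670/29 ≈ 1023.1)
(Q(-1763) + 889699)*(p - 965848) = (-268 + 889699)*(29670/29 - 965848) = 889431*(-27979922/29) = -24886210004382/29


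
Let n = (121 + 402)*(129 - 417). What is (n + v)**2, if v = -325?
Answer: 22785600601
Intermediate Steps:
n = -150624 (n = 523*(-288) = -150624)
(n + v)**2 = (-150624 - 325)**2 = (-150949)**2 = 22785600601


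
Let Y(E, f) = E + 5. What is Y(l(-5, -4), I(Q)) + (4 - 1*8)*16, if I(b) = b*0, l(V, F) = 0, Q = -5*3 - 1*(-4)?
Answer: -59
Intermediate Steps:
Q = -11 (Q = -15 + 4 = -11)
I(b) = 0
Y(E, f) = 5 + E
Y(l(-5, -4), I(Q)) + (4 - 1*8)*16 = (5 + 0) + (4 - 1*8)*16 = 5 + (4 - 8)*16 = 5 - 4*16 = 5 - 64 = -59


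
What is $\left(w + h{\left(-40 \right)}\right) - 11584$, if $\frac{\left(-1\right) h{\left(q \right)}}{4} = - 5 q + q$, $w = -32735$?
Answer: $-44959$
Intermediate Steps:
$h{\left(q \right)} = 16 q$ ($h{\left(q \right)} = - 4 \left(- 5 q + q\right) = - 4 \left(- 4 q\right) = 16 q$)
$\left(w + h{\left(-40 \right)}\right) - 11584 = \left(-32735 + 16 \left(-40\right)\right) - 11584 = \left(-32735 - 640\right) - 11584 = -33375 - 11584 = -44959$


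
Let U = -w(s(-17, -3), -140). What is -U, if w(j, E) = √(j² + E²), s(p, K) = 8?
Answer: 4*√1229 ≈ 140.23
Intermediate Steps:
w(j, E) = √(E² + j²)
U = -4*√1229 (U = -√((-140)² + 8²) = -√(19600 + 64) = -√19664 = -4*√1229 ≈ -140.23)
-U = -(-4)*√1229 = 4*√1229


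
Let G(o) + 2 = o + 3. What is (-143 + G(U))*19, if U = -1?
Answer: -2717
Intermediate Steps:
G(o) = 1 + o (G(o) = -2 + (o + 3) = -2 + (3 + o) = 1 + o)
(-143 + G(U))*19 = (-143 + (1 - 1))*19 = (-143 + 0)*19 = -143*19 = -2717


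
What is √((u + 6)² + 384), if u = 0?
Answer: 2*√105 ≈ 20.494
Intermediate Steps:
√((u + 6)² + 384) = √((0 + 6)² + 384) = √(6² + 384) = √(36 + 384) = √420 = 2*√105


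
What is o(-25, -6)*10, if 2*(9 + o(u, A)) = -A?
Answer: -60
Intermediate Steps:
o(u, A) = -9 - A/2 (o(u, A) = -9 + (-A)/2 = -9 - A/2)
o(-25, -6)*10 = (-9 - ½*(-6))*10 = (-9 + 3)*10 = -6*10 = -60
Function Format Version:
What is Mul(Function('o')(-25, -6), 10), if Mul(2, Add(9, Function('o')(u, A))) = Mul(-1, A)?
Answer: -60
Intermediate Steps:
Function('o')(u, A) = Add(-9, Mul(Rational(-1, 2), A)) (Function('o')(u, A) = Add(-9, Mul(Rational(1, 2), Mul(-1, A))) = Add(-9, Mul(Rational(-1, 2), A)))
Mul(Function('o')(-25, -6), 10) = Mul(Add(-9, Mul(Rational(-1, 2), -6)), 10) = Mul(Add(-9, 3), 10) = Mul(-6, 10) = -60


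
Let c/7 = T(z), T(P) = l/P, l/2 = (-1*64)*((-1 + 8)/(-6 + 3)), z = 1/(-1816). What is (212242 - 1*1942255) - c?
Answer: 6199913/3 ≈ 2.0666e+6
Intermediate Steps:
z = -1/1816 ≈ -0.00055066
l = 896/3 (l = 2*((-1*64)*((-1 + 8)/(-6 + 3))) = 2*(-448/(-3)) = 2*(-448*(-1)/3) = 2*(-64*(-7/3)) = 2*(448/3) = 896/3 ≈ 298.67)
T(P) = 896/(3*P)
c = -11389952/3 (c = 7*(896/(3*(-1/1816))) = 7*((896/3)*(-1816)) = 7*(-1627136/3) = -11389952/3 ≈ -3.7967e+6)
(212242 - 1*1942255) - c = (212242 - 1*1942255) - 1*(-11389952/3) = (212242 - 1942255) + 11389952/3 = -1730013 + 11389952/3 = 6199913/3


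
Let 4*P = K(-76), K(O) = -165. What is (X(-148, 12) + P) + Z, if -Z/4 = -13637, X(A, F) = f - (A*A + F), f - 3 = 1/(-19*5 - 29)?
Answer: 1010406/31 ≈ 32594.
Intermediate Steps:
f = 371/124 (f = 3 + 1/(-19*5 - 29) = 3 + 1/(-95 - 29) = 3 + 1/(-124) = 3 - 1/124 = 371/124 ≈ 2.9919)
X(A, F) = 371/124 - F - A² (X(A, F) = 371/124 - (A*A + F) = 371/124 - (A² + F) = 371/124 - (F + A²) = 371/124 + (-F - A²) = 371/124 - F - A²)
Z = 54548 (Z = -4*(-13637) = 54548)
P = -165/4 (P = (¼)*(-165) = -165/4 ≈ -41.250)
(X(-148, 12) + P) + Z = ((371/124 - 1*12 - 1*(-148)²) - 165/4) + 54548 = ((371/124 - 12 - 1*21904) - 165/4) + 54548 = ((371/124 - 12 - 21904) - 165/4) + 54548 = (-2717213/124 - 165/4) + 54548 = -680582/31 + 54548 = 1010406/31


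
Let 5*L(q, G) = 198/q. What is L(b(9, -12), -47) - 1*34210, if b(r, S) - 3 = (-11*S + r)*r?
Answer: -36262567/1060 ≈ -34210.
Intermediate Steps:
b(r, S) = 3 + r*(r - 11*S) (b(r, S) = 3 + (-11*S + r)*r = 3 + (r - 11*S)*r = 3 + r*(r - 11*S))
L(q, G) = 198/(5*q) (L(q, G) = (198/q)/5 = 198/(5*q))
L(b(9, -12), -47) - 1*34210 = 198/(5*(3 + 9² - 11*(-12)*9)) - 1*34210 = 198/(5*(3 + 81 + 1188)) - 34210 = (198/5)/1272 - 34210 = (198/5)*(1/1272) - 34210 = 33/1060 - 34210 = -36262567/1060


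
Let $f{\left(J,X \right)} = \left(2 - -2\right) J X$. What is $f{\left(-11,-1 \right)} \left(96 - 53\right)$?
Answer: $1892$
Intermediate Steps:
$f{\left(J,X \right)} = 4 J X$ ($f{\left(J,X \right)} = \left(2 + \left(-2 + 4\right)\right) J X = \left(2 + 2\right) J X = 4 J X$)
$f{\left(-11,-1 \right)} \left(96 - 53\right) = 4 \left(-11\right) \left(-1\right) \left(96 - 53\right) = 44 \cdot 43 = 1892$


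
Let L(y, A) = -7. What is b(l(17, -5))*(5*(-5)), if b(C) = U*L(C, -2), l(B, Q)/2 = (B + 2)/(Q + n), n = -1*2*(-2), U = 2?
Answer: 350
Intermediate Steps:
n = 4 (n = -2*(-2) = 4)
l(B, Q) = 2*(2 + B)/(4 + Q) (l(B, Q) = 2*((B + 2)/(Q + 4)) = 2*((2 + B)/(4 + Q)) = 2*(2 + B)/(4 + Q))
b(C) = -14 (b(C) = 2*(-7) = -14)
b(l(17, -5))*(5*(-5)) = -70*(-5) = -14*(-25) = 350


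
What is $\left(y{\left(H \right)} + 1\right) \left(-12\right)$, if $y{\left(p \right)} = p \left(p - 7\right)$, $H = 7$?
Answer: $-12$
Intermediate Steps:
$y{\left(p \right)} = p \left(-7 + p\right)$
$\left(y{\left(H \right)} + 1\right) \left(-12\right) = \left(7 \left(-7 + 7\right) + 1\right) \left(-12\right) = \left(7 \cdot 0 + 1\right) \left(-12\right) = \left(0 + 1\right) \left(-12\right) = 1 \left(-12\right) = -12$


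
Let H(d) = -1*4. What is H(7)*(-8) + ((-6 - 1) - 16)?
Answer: 9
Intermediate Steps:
H(d) = -4
H(7)*(-8) + ((-6 - 1) - 16) = -4*(-8) + ((-6 - 1) - 16) = 32 + (-7 - 16) = 32 - 23 = 9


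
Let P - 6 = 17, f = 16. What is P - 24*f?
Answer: -361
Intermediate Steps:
P = 23 (P = 6 + 17 = 23)
P - 24*f = 23 - 24*16 = 23 - 384 = -361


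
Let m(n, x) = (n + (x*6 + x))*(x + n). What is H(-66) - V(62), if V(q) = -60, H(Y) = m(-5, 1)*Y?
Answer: 588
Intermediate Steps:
m(n, x) = (n + x)*(n + 7*x) (m(n, x) = (n + (6*x + x))*(n + x) = (n + 7*x)*(n + x) = (n + x)*(n + 7*x))
H(Y) = -8*Y (H(Y) = ((-5)² + 7*1² + 8*(-5)*1)*Y = (25 + 7*1 - 40)*Y = (25 + 7 - 40)*Y = -8*Y)
H(-66) - V(62) = -8*(-66) - 1*(-60) = 528 + 60 = 588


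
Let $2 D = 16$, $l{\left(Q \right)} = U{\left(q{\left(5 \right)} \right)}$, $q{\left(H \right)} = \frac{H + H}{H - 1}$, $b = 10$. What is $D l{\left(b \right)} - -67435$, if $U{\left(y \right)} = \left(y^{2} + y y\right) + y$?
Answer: $67555$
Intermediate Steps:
$q{\left(H \right)} = \frac{2 H}{-1 + H}$
$U{\left(y \right)} = y + 2 y^{2}$ ($U{\left(y \right)} = \left(y^{2} + y^{2}\right) + y = 2 y^{2} + y = y + 2 y^{2}$)
$l{\left(Q \right)} = 15$ ($l{\left(Q \right)} = 2 \cdot 5 \frac{1}{-1 + 5} \left(1 + 2 \cdot 2 \cdot 5 \frac{1}{-1 + 5}\right) = 2 \cdot 5 \cdot \frac{1}{4} \left(1 + 2 \cdot 2 \cdot 5 \cdot \frac{1}{4}\right) = \frac{5 \left(1 + 2 \cdot \frac{5}{2}\right)}{2} = \frac{5 \left(1 + 5\right)}{2} = \frac{5}{2} \cdot 6 = 15$)
$D = 8$ ($D = \frac{1}{2} \cdot 16 = 8$)
$D l{\left(b \right)} - -67435 = 8 \cdot 15 - -67435 = 120 + 67435 = 67555$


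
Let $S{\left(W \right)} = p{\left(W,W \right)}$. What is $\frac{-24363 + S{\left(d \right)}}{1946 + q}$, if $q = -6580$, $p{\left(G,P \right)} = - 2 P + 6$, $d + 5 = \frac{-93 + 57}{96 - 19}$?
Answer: $\frac{1874647}{356818} \approx 5.2538$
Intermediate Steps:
$d = - \frac{421}{77}$ ($d = -5 + \frac{-93 + 57}{96 - 19} = -5 - \frac{36}{77} = - \frac{421}{77} \approx -5.4675$)
$p{\left(G,P \right)} = 6 - 2 P$
$S{\left(W \right)} = 6 - 2 W$
$\frac{-24363 + S{\left(d \right)}}{1946 + q} = \frac{-24363 + \left(6 - - \frac{842}{77}\right)}{1946 - 6580} = \frac{-24363 + \left(6 + \frac{842}{77}\right)}{-4634} = \left(-24363 + \frac{1304}{77}\right) \left(- \frac{1}{4634}\right) = \left(- \frac{1874647}{77}\right) \left(- \frac{1}{4634}\right) = \frac{1874647}{356818}$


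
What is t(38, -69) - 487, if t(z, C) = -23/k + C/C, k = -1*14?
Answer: -6781/14 ≈ -484.36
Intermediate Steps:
k = -14
t(z, C) = 37/14 (t(z, C) = -23/(-14) + C/C = -23*(-1/14) + 1 = 23/14 + 1 = 37/14)
t(38, -69) - 487 = 37/14 - 487 = -6781/14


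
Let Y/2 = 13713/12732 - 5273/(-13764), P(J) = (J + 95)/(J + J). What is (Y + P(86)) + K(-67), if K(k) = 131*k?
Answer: -5509066158259/627954972 ≈ -8773.0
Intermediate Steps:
P(J) = (95 + J)/(2*J) (P(J) = (95 + J)/((2*J)) = (95 + J)*(1/(2*J)) = (95 + J)/(2*J))
Y = 10661732/3650901 (Y = 2*(13713/12732 - 5273/(-13764)) = 2*(13713*(1/12732) - 5273*(-1/13764)) = 2*(4571/4244 + 5273/13764) = 2*(5330866/3650901) = 10661732/3650901 ≈ 2.9203)
(Y + P(86)) + K(-67) = (10661732/3650901 + (½)*(95 + 86)/86) + 131*(-67) = (10661732/3650901 + (½)*(1/86)*181) - 8777 = (10661732/3650901 + 181/172) - 8777 = 2494630985/627954972 - 8777 = -5509066158259/627954972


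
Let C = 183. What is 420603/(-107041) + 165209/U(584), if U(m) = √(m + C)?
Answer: -420603/107041 + 165209*√767/767 ≈ 5961.4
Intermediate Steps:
U(m) = √(183 + m) (U(m) = √(m + 183) = √(183 + m))
420603/(-107041) + 165209/U(584) = 420603/(-107041) + 165209/(√(183 + 584)) = 420603*(-1/107041) + 165209/(√767) = -420603/107041 + 165209*(√767/767) = -420603/107041 + 165209*√767/767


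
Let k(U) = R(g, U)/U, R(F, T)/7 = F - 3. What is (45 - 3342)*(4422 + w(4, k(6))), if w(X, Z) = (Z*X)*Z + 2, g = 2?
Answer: -43811635/3 ≈ -1.4604e+7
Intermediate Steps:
R(F, T) = -21 + 7*F (R(F, T) = 7*(F - 3) = 7*(-3 + F) = -21 + 7*F)
k(U) = -7/U (k(U) = (-21 + 7*2)/U = (-21 + 14)/U = -7/U)
w(X, Z) = 2 + X*Z**2 (w(X, Z) = (X*Z)*Z + 2 = X*Z**2 + 2 = 2 + X*Z**2)
(45 - 3342)*(4422 + w(4, k(6))) = (45 - 3342)*(4422 + (2 + 4*(-7/6)**2)) = -3297*(4422 + (2 + 4*(-7*1/6)**2)) = -3297*(4422 + (2 + 4*(-7/6)**2)) = -3297*(4422 + (2 + 4*(49/36))) = -3297*(4422 + (2 + 49/9)) = -3297*(4422 + 67/9) = -3297*39865/9 = -43811635/3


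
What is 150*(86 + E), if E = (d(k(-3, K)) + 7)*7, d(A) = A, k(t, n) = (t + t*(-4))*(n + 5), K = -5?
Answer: 20250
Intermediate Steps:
k(t, n) = -3*t*(5 + n) (k(t, n) = (t - 4*t)*(5 + n) = (-3*t)*(5 + n) = -3*t*(5 + n))
E = 49 (E = (-3*(-3)*(5 - 5) + 7)*7 = (-3*(-3)*0 + 7)*7 = (0 + 7)*7 = 7*7 = 49)
150*(86 + E) = 150*(86 + 49) = 150*135 = 20250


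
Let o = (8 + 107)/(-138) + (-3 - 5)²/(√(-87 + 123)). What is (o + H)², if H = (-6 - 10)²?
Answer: 2544025/36 ≈ 70667.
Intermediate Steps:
H = 256 (H = (-16)² = 256)
o = 59/6 (o = 115*(-1/138) + (-8)²/(√36) = -⅚ + 64/6 = -⅚ + 64*(⅙) = -⅚ + 32/3 = 59/6 ≈ 9.8333)
(o + H)² = (59/6 + 256)² = (1595/6)² = 2544025/36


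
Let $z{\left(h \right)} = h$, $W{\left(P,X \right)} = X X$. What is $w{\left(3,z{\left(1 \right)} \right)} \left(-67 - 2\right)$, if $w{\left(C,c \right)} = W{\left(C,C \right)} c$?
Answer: $-621$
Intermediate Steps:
$W{\left(P,X \right)} = X^{2}$
$w{\left(C,c \right)} = c C^{2}$ ($w{\left(C,c \right)} = C^{2} c = c C^{2}$)
$w{\left(3,z{\left(1 \right)} \right)} \left(-67 - 2\right) = 1 \cdot 3^{2} \left(-67 - 2\right) = 1 \cdot 9 \left(-69\right) = 9 \left(-69\right) = -621$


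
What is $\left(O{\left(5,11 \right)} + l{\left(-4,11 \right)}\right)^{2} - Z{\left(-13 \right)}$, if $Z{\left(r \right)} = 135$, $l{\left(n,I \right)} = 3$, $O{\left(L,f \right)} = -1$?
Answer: $-131$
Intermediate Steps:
$\left(O{\left(5,11 \right)} + l{\left(-4,11 \right)}\right)^{2} - Z{\left(-13 \right)} = \left(-1 + 3\right)^{2} - 135 = 2^{2} - 135 = 4 - 135 = -131$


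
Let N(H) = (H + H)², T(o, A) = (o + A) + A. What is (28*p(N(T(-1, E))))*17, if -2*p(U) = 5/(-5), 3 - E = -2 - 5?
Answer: 238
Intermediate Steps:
E = 10 (E = 3 - (-2 - 5) = 3 - 1*(-7) = 3 + 7 = 10)
T(o, A) = o + 2*A (T(o, A) = (A + o) + A = o + 2*A)
N(H) = 4*H² (N(H) = (2*H)² = 4*H²)
p(U) = ½ (p(U) = -5/(2*(-5)) = -5*(-1)/(2*5) = -½*(-1) = ½)
(28*p(N(T(-1, E))))*17 = (28*(½))*17 = 14*17 = 238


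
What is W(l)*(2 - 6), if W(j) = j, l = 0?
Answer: 0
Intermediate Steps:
W(l)*(2 - 6) = 0*(2 - 6) = 0*(-4) = 0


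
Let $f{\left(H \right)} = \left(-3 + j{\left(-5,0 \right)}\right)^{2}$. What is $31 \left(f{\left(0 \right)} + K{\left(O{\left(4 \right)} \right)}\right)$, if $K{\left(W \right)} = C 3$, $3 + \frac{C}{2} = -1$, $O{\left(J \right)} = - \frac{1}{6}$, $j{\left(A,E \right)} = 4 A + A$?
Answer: $23560$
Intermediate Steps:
$j{\left(A,E \right)} = 5 A$
$O{\left(J \right)} = - \frac{1}{6}$ ($O{\left(J \right)} = \left(-1\right) \frac{1}{6} = - \frac{1}{6}$)
$C = -8$ ($C = -6 + 2 \left(-1\right) = -6 - 2 = -8$)
$f{\left(H \right)} = 784$ ($f{\left(H \right)} = \left(-3 + 5 \left(-5\right)\right)^{2} = \left(-3 - 25\right)^{2} = \left(-28\right)^{2} = 784$)
$K{\left(W \right)} = -24$ ($K{\left(W \right)} = \left(-8\right) 3 = -24$)
$31 \left(f{\left(0 \right)} + K{\left(O{\left(4 \right)} \right)}\right) = 31 \left(784 - 24\right) = 31 \cdot 760 = 23560$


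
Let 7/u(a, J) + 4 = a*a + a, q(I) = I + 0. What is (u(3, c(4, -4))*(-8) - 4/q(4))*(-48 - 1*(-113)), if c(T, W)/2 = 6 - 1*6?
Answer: -520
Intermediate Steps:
q(I) = I
c(T, W) = 0 (c(T, W) = 2*(6 - 1*6) = 2*(6 - 6) = 2*0 = 0)
u(a, J) = 7/(-4 + a + a²) (u(a, J) = 7/(-4 + (a*a + a)) = 7/(-4 + (a² + a)) = 7/(-4 + (a + a²)) = 7/(-4 + a + a²))
(u(3, c(4, -4))*(-8) - 4/q(4))*(-48 - 1*(-113)) = ((7/(-4 + 3 + 3²))*(-8) - 4/4)*(-48 - 1*(-113)) = ((7/(-4 + 3 + 9))*(-8) - 4*¼)*(-48 + 113) = ((7/8)*(-8) - 1)*65 = (-7 - 1)*65 = -8*65 = -520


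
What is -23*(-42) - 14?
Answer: 952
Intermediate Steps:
-23*(-42) - 14 = 966 - 14 = 952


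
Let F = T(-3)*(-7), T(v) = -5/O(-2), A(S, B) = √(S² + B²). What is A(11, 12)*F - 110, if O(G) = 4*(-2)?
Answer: -110 - 35*√265/8 ≈ -181.22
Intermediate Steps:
O(G) = -8
A(S, B) = √(B² + S²)
T(v) = 5/8 (T(v) = -5/(-8) = -5*(-⅛) = 5/8)
F = -35/8 (F = (5/8)*(-7) = -35/8 ≈ -4.3750)
A(11, 12)*F - 110 = √(12² + 11²)*(-35/8) - 110 = √(144 + 121)*(-35/8) - 110 = √265*(-35/8) - 110 = -35*√265/8 - 110 = -110 - 35*√265/8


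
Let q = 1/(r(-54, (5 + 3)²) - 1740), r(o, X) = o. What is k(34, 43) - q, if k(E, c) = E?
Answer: 60997/1794 ≈ 34.001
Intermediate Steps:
q = -1/1794 (q = 1/(-54 - 1740) = 1/(-1794) = -1/1794 ≈ -0.00055741)
k(34, 43) - q = 34 - 1*(-1/1794) = 34 + 1/1794 = 60997/1794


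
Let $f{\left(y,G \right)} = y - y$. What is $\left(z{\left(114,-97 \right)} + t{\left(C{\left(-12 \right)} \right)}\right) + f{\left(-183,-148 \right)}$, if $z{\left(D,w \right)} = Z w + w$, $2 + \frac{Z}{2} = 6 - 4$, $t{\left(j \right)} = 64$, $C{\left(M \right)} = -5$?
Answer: $-33$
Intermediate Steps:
$f{\left(y,G \right)} = 0$
$Z = 0$ ($Z = -4 + 2 \left(6 - 4\right) = -4 + 2 \cdot 2 = -4 + 4 = 0$)
$z{\left(D,w \right)} = w$ ($z{\left(D,w \right)} = 0 w + w = 0 + w = w$)
$\left(z{\left(114,-97 \right)} + t{\left(C{\left(-12 \right)} \right)}\right) + f{\left(-183,-148 \right)} = \left(-97 + 64\right) + 0 = -33 + 0 = -33$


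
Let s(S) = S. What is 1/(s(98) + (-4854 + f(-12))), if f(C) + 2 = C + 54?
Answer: -1/4716 ≈ -0.00021204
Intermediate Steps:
f(C) = 52 + C (f(C) = -2 + (C + 54) = -2 + (54 + C) = 52 + C)
1/(s(98) + (-4854 + f(-12))) = 1/(98 + (-4854 + (52 - 12))) = 1/(98 + (-4854 + 40)) = 1/(98 - 4814) = 1/(-4716) = -1/4716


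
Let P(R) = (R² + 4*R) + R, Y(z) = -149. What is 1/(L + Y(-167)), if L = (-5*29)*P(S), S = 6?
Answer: -1/9719 ≈ -0.00010289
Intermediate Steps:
P(R) = R² + 5*R
L = -9570 (L = (-5*29)*(6*(5 + 6)) = -870*11 = -145*66 = -9570)
1/(L + Y(-167)) = 1/(-9570 - 149) = 1/(-9719) = -1/9719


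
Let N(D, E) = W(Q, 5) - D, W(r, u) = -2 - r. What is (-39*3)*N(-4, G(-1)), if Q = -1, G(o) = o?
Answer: -351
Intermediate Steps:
N(D, E) = -1 - D (N(D, E) = (-2 - 1*(-1)) - D = (-2 + 1) - D = -1 - D)
(-39*3)*N(-4, G(-1)) = (-39*3)*(-1 - 1*(-4)) = -117*(-1 + 4) = -117*3 = -351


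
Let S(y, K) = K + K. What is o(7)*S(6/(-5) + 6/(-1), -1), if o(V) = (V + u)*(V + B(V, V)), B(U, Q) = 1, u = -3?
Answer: -64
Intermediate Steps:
o(V) = (1 + V)*(-3 + V) (o(V) = (V - 3)*(V + 1) = (-3 + V)*(1 + V) = (1 + V)*(-3 + V))
S(y, K) = 2*K
o(7)*S(6/(-5) + 6/(-1), -1) = (-3 + 7² - 2*7)*(2*(-1)) = (-3 + 49 - 14)*(-2) = 32*(-2) = -64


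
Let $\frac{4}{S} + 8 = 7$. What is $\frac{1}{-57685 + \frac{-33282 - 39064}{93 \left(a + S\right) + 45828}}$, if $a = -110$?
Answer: $- \frac{17613}{1016042078} \approx -1.7335 \cdot 10^{-5}$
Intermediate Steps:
$S = -4$ ($S = \frac{4}{-8 + 7} = \frac{4}{-1} = 4 \left(-1\right) = -4$)
$\frac{1}{-57685 + \frac{-33282 - 39064}{93 \left(a + S\right) + 45828}} = \frac{1}{-57685 + \frac{-33282 - 39064}{93 \left(-110 - 4\right) + 45828}} = \frac{1}{-57685 - \frac{72346}{93 \left(-114\right) + 45828}} = \frac{1}{-57685 - \frac{72346}{-10602 + 45828}} = \frac{1}{-57685 - \frac{72346}{35226}} = \frac{1}{-57685 - \frac{36173}{17613}} = \frac{1}{- \frac{1016042078}{17613}} = - \frac{17613}{1016042078}$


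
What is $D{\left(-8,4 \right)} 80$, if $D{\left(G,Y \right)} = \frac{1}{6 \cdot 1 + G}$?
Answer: $-40$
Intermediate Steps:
$D{\left(G,Y \right)} = \frac{1}{6 + G}$
$D{\left(-8,4 \right)} 80 = \frac{1}{6 - 8} \cdot 80 = \frac{1}{-2} \cdot 80 = \left(- \frac{1}{2}\right) 80 = -40$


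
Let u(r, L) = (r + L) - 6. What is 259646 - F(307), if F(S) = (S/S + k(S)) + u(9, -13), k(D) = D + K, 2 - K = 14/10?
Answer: 1296737/5 ≈ 2.5935e+5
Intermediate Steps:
u(r, L) = -6 + L + r (u(r, L) = (L + r) - 6 = -6 + L + r)
K = 3/5 (K = 2 - 14/10 = 2 - 1*7/5 = 2 - 7/5 = 3/5 ≈ 0.60000)
k(D) = 3/5 + D (k(D) = D + 3/5 = 3/5 + D)
F(S) = -42/5 + S (F(S) = (S/S + (3/5 + S)) + (-6 - 13 + 9) = (1 + (3/5 + S)) - 10 = (8/5 + S) - 10 = -42/5 + S)
259646 - F(307) = 259646 - (-42/5 + 307) = 259646 - 1*1493/5 = 259646 - 1493/5 = 1296737/5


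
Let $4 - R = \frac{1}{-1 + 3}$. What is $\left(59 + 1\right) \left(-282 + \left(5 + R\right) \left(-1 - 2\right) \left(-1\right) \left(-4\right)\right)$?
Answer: $-23040$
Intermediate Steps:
$R = \frac{7}{2}$ ($R = 4 - \frac{1}{-1 + 3} = 4 - \frac{1}{2} = \frac{7}{2} \approx 3.5$)
$\left(59 + 1\right) \left(-282 + \left(5 + R\right) \left(-1 - 2\right) \left(-1\right) \left(-4\right)\right) = \left(59 + 1\right) \left(-282 + \left(5 + \frac{7}{2}\right) \left(-1 - 2\right) \left(-1\right) \left(-4\right)\right) = 60 \left(-282 + \frac{17}{2} \left(-3\right) \left(-1\right) \left(-4\right)\right) = 60 \left(-282 + \left(- \frac{51}{2}\right) \left(-1\right) \left(-4\right)\right) = 60 \left(-282 + \frac{51}{2} \left(-4\right)\right) = 60 \left(-282 - 102\right) = 60 \left(-384\right) = -23040$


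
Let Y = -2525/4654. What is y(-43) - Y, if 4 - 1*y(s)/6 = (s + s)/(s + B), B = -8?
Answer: 1141269/79118 ≈ 14.425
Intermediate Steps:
y(s) = 24 - 12*s/(-8 + s) (y(s) = 24 - 6*(s + s)/(s - 8) = 24 - 6*2*s/(-8 + s) = 24 - 12*s/(-8 + s))
Y = -2525/4654 (Y = -2525*1/4654 = -2525/4654 ≈ -0.54254)
y(-43) - Y = 12*(-16 - 43)/(-8 - 43) - 1*(-2525/4654) = 12*(-59)/(-51) + 2525/4654 = 12*(-1/51)*(-59) + 2525/4654 = 236/17 + 2525/4654 = 1141269/79118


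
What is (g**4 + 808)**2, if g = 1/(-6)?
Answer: 1096562914561/1679616 ≈ 6.5287e+5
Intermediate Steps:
g = -1/6 ≈ -0.16667
(g**4 + 808)**2 = ((-1/6)**4 + 808)**2 = (1/1296 + 808)**2 = (1047169/1296)**2 = 1096562914561/1679616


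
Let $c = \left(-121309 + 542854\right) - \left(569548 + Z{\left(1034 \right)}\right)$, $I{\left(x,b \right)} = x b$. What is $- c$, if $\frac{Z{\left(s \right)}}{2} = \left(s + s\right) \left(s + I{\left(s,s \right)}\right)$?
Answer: $4426453843$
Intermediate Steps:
$I{\left(x,b \right)} = b x$
$Z{\left(s \right)} = 4 s \left(s + s^{2}\right)$ ($Z{\left(s \right)} = 2 \left(s + s\right) \left(s + s s\right) = 2 \cdot 2 s \left(s + s^{2}\right) = 4 s \left(s + s^{2}\right)$)
$c = -4426453843$ ($c = \left(-121309 + 542854\right) - \left(569548 + 4 \cdot 1034^{2} \left(1 + 1034\right)\right) = 421545 - \left(569548 + 4 \cdot 1069156 \cdot 1035\right) = 421545 - 4426875388 = -4426453843$)
$- c = \left(-1\right) \left(-4426453843\right) = 4426453843$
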